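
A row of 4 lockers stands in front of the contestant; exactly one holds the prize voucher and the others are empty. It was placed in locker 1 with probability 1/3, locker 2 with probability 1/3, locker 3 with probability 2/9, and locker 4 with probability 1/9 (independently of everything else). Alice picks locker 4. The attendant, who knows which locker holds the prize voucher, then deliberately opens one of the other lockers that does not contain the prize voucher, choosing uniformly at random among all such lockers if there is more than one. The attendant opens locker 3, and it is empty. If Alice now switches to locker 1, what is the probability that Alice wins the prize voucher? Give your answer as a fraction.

Consider each possible location of the prize voucher in turn.
If it is in either of lockers 1 and 2 (prior 1/3 each): the attendant has 2 equally likely choices, so probability 1/2; weight (1/3)·(1/2) = 1/6 each.
If it is in locker 3 (prior 2/9): the attendant opened locker 3, so this case is ruled out; weight (2/9)·0 = 0.
If it is in locker 4 (prior 1/9): the attendant has 3 equally likely choices, so probability 1/3; weight (1/9)·(1/3) = 1/27.
The weights sum to 10/27.
So P(the prize voucher in locker 1 | the attendant opened locker 3) = (1/6) / (10/27) = 9/20.

9/20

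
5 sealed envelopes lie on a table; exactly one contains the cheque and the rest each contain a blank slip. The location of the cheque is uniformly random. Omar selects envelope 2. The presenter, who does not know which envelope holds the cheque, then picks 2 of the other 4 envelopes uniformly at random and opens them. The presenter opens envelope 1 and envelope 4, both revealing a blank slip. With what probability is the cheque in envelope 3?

Apply Bayes' rule, conditioning on where the cheque actually is.
If it is in either of envelopes 1 and 4 (prior 1/5 each): that envelope was opened and seen not to hold the prize — ruled out; weight (1/5)·0 = 0 each.
If it is in any of envelopes 2, 3, and 5 (prior 1/5 each): the presenter picks exactly this set with probability 1/6 regardless, and none is the prize; weight (1/5)·(1/6) = 1/30 each.
The weights sum to 1/10.
So P(the cheque in envelope 3 | the presenter opened envelope 1 and envelope 4) = (1/30) / (1/10) = 1/3.

1/3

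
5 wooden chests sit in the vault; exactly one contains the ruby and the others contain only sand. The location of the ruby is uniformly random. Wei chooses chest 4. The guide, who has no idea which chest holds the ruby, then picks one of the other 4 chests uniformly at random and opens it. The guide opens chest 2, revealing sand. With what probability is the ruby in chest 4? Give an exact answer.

Condition on the true location of the ruby.
If it is in any of chests 1, 3, 4, and 5 (prior 1/5 each): the guide picks chest 2 with probability 1/4 regardless, and it is not the prize; weight (1/5)·(1/4) = 1/20 each.
If it is in chest 2 (prior 1/5): the guide opened chest 2, so this case is ruled out; weight (1/5)·0 = 0.
The weights sum to 1/5.
So P(the ruby in chest 4 | the guide opened chest 2) = (1/20) / (1/5) = 1/4.

1/4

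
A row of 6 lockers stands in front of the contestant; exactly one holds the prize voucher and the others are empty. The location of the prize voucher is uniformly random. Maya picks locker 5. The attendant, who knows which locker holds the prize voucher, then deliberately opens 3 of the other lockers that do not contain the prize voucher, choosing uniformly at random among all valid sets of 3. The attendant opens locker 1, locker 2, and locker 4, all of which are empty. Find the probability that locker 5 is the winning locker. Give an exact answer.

1/6

Consider each possible location of the prize voucher in turn.
If it is in any of lockers 1, 2, and 4 (prior 1/6 each): that locker was opened and seen not to hold the prize — ruled out; weight (1/6)·0 = 0 each.
If it is in either of lockers 3 and 6 (prior 1/6 each): the attendant has 4 equally likely choices, so probability 1/4; weight (1/6)·(1/4) = 1/24 each.
If it is in locker 5 (prior 1/6): the attendant has 10 equally likely choices, so probability 1/10; weight (1/6)·(1/10) = 1/60.
The weights sum to 1/10.
So P(the prize voucher in locker 5 | the attendant opened locker 1, locker 2, and locker 4) = (1/60) / (1/10) = 1/6.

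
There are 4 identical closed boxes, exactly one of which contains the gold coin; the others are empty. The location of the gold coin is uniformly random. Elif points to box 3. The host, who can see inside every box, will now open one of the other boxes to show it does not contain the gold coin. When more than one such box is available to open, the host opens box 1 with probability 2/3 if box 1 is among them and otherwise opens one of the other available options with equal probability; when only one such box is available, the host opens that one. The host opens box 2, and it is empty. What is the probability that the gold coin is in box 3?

Apply Bayes' rule, conditioning on where the gold coin actually is.
If it is in box 1 (prior 1/4): box 1 holds the prize so is unavailable; the host chooses uniformly among the 2 others, probability 1/2; weight (1/4)·(1/2) = 1/8.
If it is in box 2 (prior 1/4): the host opened box 2, so this case is ruled out; weight (1/4)·0 = 0.
If it is in box 3 (prior 1/4): box 1 is available but not opened; box 2 gets probability (1 − 2/3)/2 = 1/6; weight (1/4)·(1/6) = 1/24.
If it is in box 4 (prior 1/4): box 1 is available but not opened, probability 1/3; weight (1/4)·(1/3) = 1/12.
The weights sum to 1/4.
So P(the gold coin in box 3 | the host opened box 2) = (1/24) / (1/4) = 1/6.

1/6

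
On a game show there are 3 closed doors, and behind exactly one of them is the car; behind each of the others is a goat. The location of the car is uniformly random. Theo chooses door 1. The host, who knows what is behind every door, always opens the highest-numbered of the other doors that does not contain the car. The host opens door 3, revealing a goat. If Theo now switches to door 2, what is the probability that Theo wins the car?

Apply Bayes' rule, conditioning on where the car actually is.
If it is behind either of doors 1 and 2 (prior 1/3 each): door 3 is the highest-numbered option available, probability 1; weight (1/3)·1 = 1/3 each.
If it is behind door 3 (prior 1/3): the host opened door 3, so this case is ruled out; weight (1/3)·0 = 0.
The weights sum to 2/3.
So P(the car behind door 2 | the host opened door 3) = (1/3) / (2/3) = 1/2.

1/2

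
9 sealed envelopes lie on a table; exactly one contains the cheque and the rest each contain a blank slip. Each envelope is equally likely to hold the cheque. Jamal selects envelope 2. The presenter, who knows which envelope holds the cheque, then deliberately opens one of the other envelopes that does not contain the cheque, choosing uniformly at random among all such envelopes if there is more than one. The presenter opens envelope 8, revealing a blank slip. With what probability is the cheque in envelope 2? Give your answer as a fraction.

Consider each possible location of the cheque in turn.
If it is in any of envelopes 1, 3, 4, 5, 6, 7, and 9 (prior 1/9 each): the presenter has 7 equally likely choices, so probability 1/7; weight (1/9)·(1/7) = 1/63 each.
If it is in envelope 2 (prior 1/9): the presenter has 8 equally likely choices, so probability 1/8; weight (1/9)·(1/8) = 1/72.
If it is in envelope 8 (prior 1/9): the presenter opened envelope 8, so this case is ruled out; weight (1/9)·0 = 0.
The weights sum to 1/8.
So P(the cheque in envelope 2 | the presenter opened envelope 8) = (1/72) / (1/8) = 1/9.

1/9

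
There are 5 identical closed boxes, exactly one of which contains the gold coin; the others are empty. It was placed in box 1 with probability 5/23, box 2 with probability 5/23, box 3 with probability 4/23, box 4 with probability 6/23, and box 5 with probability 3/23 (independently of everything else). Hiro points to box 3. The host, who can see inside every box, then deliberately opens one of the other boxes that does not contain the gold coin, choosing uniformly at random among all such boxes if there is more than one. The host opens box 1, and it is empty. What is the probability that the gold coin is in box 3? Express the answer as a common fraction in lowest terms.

3/17

Condition on the true location of the gold coin.
If it is in box 1 (prior 5/23): the host opened box 1, so this case is ruled out; weight (5/23)·0 = 0.
If it is in box 2 (prior 5/23): the host has 3 equally likely choices, so probability 1/3; weight (5/23)·(1/3) = 5/69.
If it is in box 3 (prior 4/23): the host has 4 equally likely choices, so probability 1/4; weight (4/23)·(1/4) = 1/23.
If it is in box 4 (prior 6/23): the host has 3 equally likely choices, so probability 1/3; weight (6/23)·(1/3) = 2/23.
If it is in box 5 (prior 3/23): the host has 3 equally likely choices, so probability 1/3; weight (3/23)·(1/3) = 1/23.
The weights sum to 17/69.
So P(the gold coin in box 3 | the host opened box 1) = (1/23) / (17/69) = 3/17.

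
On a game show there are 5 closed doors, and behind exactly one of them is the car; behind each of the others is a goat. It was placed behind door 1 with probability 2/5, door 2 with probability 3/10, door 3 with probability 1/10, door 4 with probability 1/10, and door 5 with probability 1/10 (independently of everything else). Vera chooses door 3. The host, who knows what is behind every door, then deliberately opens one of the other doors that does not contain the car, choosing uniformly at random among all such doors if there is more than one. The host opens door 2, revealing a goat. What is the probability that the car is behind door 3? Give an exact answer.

Condition on the true location of the car.
If it is behind door 1 (prior 2/5): the host has 3 equally likely choices, so probability 1/3; weight (2/5)·(1/3) = 2/15.
If it is behind door 2 (prior 3/10): the host opened door 2, so this case is ruled out; weight (3/10)·0 = 0.
If it is behind door 3 (prior 1/10): the host has 4 equally likely choices, so probability 1/4; weight (1/10)·(1/4) = 1/40.
If it is behind either of doors 4 and 5 (prior 1/10 each): the host has 3 equally likely choices, so probability 1/3; weight (1/10)·(1/3) = 1/30 each.
The weights sum to 9/40.
So P(the car behind door 3 | the host opened door 2) = (1/40) / (9/40) = 1/9.

1/9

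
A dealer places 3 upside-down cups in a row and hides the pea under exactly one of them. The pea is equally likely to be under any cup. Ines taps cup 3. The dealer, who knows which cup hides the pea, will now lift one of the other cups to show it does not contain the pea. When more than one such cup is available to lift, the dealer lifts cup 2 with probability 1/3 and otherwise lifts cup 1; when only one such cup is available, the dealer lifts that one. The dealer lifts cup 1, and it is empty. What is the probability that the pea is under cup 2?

Condition on the true location of the pea.
If it is under cup 1 (prior 1/3): the dealer opened cup 1, so this case is ruled out; weight (1/3)·0 = 0.
If it is under cup 2 (prior 1/3): only cup 1 is available, probability 1; weight (1/3)·1 = 1/3.
If it is under cup 3 (prior 1/3): cup 2 is available but not opened, probability 2/3; weight (1/3)·(2/3) = 2/9.
The weights sum to 5/9.
So P(the pea under cup 2 | the dealer opened cup 1) = (1/3) / (5/9) = 3/5.

3/5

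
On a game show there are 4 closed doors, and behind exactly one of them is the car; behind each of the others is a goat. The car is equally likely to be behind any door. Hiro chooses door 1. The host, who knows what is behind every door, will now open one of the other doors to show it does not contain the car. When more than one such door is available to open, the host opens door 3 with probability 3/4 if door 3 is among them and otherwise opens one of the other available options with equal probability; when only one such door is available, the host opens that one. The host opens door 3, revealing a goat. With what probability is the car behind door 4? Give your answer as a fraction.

1/3

Condition on the true location of the car.
If it is behind any of doors 1, 2, and 4 (prior 1/4 each): door 3 is available, opened with probability 3/4; weight (1/4)·(3/4) = 3/16 each.
If it is behind door 3 (prior 1/4): the host opened door 3, so this case is ruled out; weight (1/4)·0 = 0.
The weights sum to 9/16.
So P(the car behind door 4 | the host opened door 3) = (3/16) / (9/16) = 1/3.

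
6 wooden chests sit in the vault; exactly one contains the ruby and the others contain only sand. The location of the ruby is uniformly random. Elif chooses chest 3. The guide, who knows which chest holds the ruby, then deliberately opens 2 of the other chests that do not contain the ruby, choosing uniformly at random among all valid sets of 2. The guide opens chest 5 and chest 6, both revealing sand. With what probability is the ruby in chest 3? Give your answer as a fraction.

1/6

Condition on the true location of the ruby.
If it is in any of chests 1, 2, and 4 (prior 1/6 each): the guide has 6 equally likely choices, so probability 1/6; weight (1/6)·(1/6) = 1/36 each.
If it is in chest 3 (prior 1/6): the guide has 10 equally likely choices, so probability 1/10; weight (1/6)·(1/10) = 1/60.
If it is in either of chests 5 and 6 (prior 1/6 each): that chest was opened and seen not to hold the prize — ruled out; weight (1/6)·0 = 0 each.
The weights sum to 1/10.
So P(the ruby in chest 3 | the guide opened chest 5 and chest 6) = (1/60) / (1/10) = 1/6.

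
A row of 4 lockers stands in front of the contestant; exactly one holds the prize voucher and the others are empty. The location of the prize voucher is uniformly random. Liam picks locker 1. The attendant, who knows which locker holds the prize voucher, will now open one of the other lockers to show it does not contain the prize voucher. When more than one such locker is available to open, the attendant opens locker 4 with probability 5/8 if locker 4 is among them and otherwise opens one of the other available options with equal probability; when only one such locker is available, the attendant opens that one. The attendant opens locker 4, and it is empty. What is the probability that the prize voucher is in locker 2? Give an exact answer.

Apply Bayes' rule, conditioning on where the prize voucher actually is.
If it is in any of lockers 1, 2, and 3 (prior 1/4 each): locker 4 is available, opened with probability 5/8; weight (1/4)·(5/8) = 5/32 each.
If it is in locker 4 (prior 1/4): the attendant opened locker 4, so this case is ruled out; weight (1/4)·0 = 0.
The weights sum to 15/32.
So P(the prize voucher in locker 2 | the attendant opened locker 4) = (5/32) / (15/32) = 1/3.

1/3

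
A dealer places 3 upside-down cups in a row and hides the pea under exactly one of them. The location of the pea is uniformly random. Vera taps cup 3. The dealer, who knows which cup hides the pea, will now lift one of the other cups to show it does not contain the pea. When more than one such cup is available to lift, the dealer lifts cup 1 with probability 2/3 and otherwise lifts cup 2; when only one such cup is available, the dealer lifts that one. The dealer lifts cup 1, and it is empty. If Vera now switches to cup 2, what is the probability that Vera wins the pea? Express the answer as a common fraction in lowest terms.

3/5

Consider each possible location of the pea in turn.
If it is under cup 1 (prior 1/3): the dealer opened cup 1, so this case is ruled out; weight (1/3)·0 = 0.
If it is under cup 2 (prior 1/3): only cup 1 is available, probability 1; weight (1/3)·1 = 1/3.
If it is under cup 3 (prior 1/3): cup 1 is available, opened with probability 2/3; weight (1/3)·(2/3) = 2/9.
The weights sum to 5/9.
So P(the pea under cup 2 | the dealer opened cup 1) = (1/3) / (5/9) = 3/5.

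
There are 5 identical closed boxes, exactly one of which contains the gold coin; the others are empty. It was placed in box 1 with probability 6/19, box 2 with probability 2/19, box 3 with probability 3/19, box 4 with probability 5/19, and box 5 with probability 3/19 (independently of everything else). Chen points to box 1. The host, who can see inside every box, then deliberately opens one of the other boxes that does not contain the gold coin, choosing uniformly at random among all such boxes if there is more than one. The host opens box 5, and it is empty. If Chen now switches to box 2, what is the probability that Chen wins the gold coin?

4/29

Apply Bayes' rule, conditioning on where the gold coin actually is.
If it is in box 1 (prior 6/19): the host has 4 equally likely choices, so probability 1/4; weight (6/19)·(1/4) = 3/38.
If it is in box 2 (prior 2/19): the host has 3 equally likely choices, so probability 1/3; weight (2/19)·(1/3) = 2/57.
If it is in box 3 (prior 3/19): the host has 3 equally likely choices, so probability 1/3; weight (3/19)·(1/3) = 1/19.
If it is in box 4 (prior 5/19): the host has 3 equally likely choices, so probability 1/3; weight (5/19)·(1/3) = 5/57.
If it is in box 5 (prior 3/19): the host opened box 5, so this case is ruled out; weight (3/19)·0 = 0.
The weights sum to 29/114.
So P(the gold coin in box 2 | the host opened box 5) = (2/57) / (29/114) = 4/29.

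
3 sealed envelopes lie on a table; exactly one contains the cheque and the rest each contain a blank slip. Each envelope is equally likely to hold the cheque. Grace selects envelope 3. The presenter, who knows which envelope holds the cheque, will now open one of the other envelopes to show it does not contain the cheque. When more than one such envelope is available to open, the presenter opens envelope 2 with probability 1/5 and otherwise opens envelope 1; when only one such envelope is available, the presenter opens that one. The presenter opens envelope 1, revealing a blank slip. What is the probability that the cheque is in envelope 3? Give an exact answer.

4/9

Condition on the true location of the cheque.
If it is in envelope 1 (prior 1/3): the presenter opened envelope 1, so this case is ruled out; weight (1/3)·0 = 0.
If it is in envelope 2 (prior 1/3): only envelope 1 is available, probability 1; weight (1/3)·1 = 1/3.
If it is in envelope 3 (prior 1/3): envelope 2 is available but not opened, probability 4/5; weight (1/3)·(4/5) = 4/15.
The weights sum to 3/5.
So P(the cheque in envelope 3 | the presenter opened envelope 1) = (4/15) / (3/5) = 4/9.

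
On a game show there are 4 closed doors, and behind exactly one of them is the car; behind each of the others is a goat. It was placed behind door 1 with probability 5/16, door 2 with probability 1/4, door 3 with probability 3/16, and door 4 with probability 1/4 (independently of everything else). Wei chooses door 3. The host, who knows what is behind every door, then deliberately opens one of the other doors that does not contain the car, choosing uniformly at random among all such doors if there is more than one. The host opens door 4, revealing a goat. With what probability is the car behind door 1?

Apply Bayes' rule, conditioning on where the car actually is.
If it is behind door 1 (prior 5/16): the host has 2 equally likely choices, so probability 1/2; weight (5/16)·(1/2) = 5/32.
If it is behind door 2 (prior 1/4): the host has 2 equally likely choices, so probability 1/2; weight (1/4)·(1/2) = 1/8.
If it is behind door 3 (prior 3/16): the host has 3 equally likely choices, so probability 1/3; weight (3/16)·(1/3) = 1/16.
If it is behind door 4 (prior 1/4): the host opened door 4, so this case is ruled out; weight (1/4)·0 = 0.
The weights sum to 11/32.
So P(the car behind door 1 | the host opened door 4) = (5/32) / (11/32) = 5/11.

5/11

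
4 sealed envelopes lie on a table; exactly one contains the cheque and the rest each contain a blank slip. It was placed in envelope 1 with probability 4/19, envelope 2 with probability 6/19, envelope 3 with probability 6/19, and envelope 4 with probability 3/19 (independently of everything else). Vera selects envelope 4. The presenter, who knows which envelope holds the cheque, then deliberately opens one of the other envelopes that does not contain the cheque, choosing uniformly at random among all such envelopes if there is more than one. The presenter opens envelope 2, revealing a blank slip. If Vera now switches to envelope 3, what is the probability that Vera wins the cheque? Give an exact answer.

1/2

Condition on the true location of the cheque.
If it is in envelope 1 (prior 4/19): the presenter has 2 equally likely choices, so probability 1/2; weight (4/19)·(1/2) = 2/19.
If it is in envelope 2 (prior 6/19): the presenter opened envelope 2, so this case is ruled out; weight (6/19)·0 = 0.
If it is in envelope 3 (prior 6/19): the presenter has 2 equally likely choices, so probability 1/2; weight (6/19)·(1/2) = 3/19.
If it is in envelope 4 (prior 3/19): the presenter has 3 equally likely choices, so probability 1/3; weight (3/19)·(1/3) = 1/19.
The weights sum to 6/19.
So P(the cheque in envelope 3 | the presenter opened envelope 2) = (3/19) / (6/19) = 1/2.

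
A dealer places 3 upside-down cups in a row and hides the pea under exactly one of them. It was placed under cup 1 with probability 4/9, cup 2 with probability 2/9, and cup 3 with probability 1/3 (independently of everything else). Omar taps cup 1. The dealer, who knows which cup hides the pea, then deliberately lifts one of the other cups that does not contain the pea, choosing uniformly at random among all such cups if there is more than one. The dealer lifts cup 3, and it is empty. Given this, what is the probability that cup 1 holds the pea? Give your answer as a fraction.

1/2

Condition on the true location of the pea.
If it is under cup 1 (prior 4/9): the dealer has 2 equally likely choices, so probability 1/2; weight (4/9)·(1/2) = 2/9.
If it is under cup 2 (prior 2/9): the dealer has no choice, probability 1; weight (2/9)·1 = 2/9.
If it is under cup 3 (prior 1/3): the dealer opened cup 3, so this case is ruled out; weight (1/3)·0 = 0.
The weights sum to 4/9.
So P(the pea under cup 1 | the dealer opened cup 3) = (2/9) / (4/9) = 1/2.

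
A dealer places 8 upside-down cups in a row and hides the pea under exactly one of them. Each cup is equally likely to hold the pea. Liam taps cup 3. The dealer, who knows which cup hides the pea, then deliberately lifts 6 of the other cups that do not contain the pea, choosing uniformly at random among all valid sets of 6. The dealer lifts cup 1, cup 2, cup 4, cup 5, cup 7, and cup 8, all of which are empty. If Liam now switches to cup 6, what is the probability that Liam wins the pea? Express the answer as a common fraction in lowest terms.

Condition on the true location of the pea.
If it is under any of cups 1, 2, 4, 5, 7, and 8 (prior 1/8 each): that cup was opened and seen not to hold the prize — ruled out; weight (1/8)·0 = 0 each.
If it is under cup 3 (prior 1/8): the dealer has 7 equally likely choices, so probability 1/7; weight (1/8)·(1/7) = 1/56.
If it is under cup 6 (prior 1/8): the dealer has no choice, probability 1; weight (1/8)·1 = 1/8.
The weights sum to 1/7.
So P(the pea under cup 6 | the dealer opened cup 1, cup 2, cup 4, cup 5, cup 7, and cup 8) = (1/8) / (1/7) = 7/8.

7/8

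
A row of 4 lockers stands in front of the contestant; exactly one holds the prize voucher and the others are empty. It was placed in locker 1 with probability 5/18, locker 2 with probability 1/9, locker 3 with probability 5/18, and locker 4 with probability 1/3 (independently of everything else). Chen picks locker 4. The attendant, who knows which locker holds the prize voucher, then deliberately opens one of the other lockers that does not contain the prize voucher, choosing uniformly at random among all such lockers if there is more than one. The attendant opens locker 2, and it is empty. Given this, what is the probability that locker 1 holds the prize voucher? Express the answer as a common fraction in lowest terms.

5/14

Apply Bayes' rule, conditioning on where the prize voucher actually is.
If it is in either of lockers 1 and 3 (prior 5/18 each): the attendant has 2 equally likely choices, so probability 1/2; weight (5/18)·(1/2) = 5/36 each.
If it is in locker 2 (prior 1/9): the attendant opened locker 2, so this case is ruled out; weight (1/9)·0 = 0.
If it is in locker 4 (prior 1/3): the attendant has 3 equally likely choices, so probability 1/3; weight (1/3)·(1/3) = 1/9.
The weights sum to 7/18.
So P(the prize voucher in locker 1 | the attendant opened locker 2) = (5/36) / (7/18) = 5/14.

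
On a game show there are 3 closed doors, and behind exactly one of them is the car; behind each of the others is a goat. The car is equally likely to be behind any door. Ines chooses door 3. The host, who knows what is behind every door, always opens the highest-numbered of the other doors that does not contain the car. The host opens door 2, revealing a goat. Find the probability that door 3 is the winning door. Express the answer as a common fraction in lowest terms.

Condition on the true location of the car.
If it is behind either of doors 1 and 3 (prior 1/3 each): door 2 is the highest-numbered option available, probability 1; weight (1/3)·1 = 1/3 each.
If it is behind door 2 (prior 1/3): the host opened door 2, so this case is ruled out; weight (1/3)·0 = 0.
The weights sum to 2/3.
So P(the car behind door 3 | the host opened door 2) = (1/3) / (2/3) = 1/2.

1/2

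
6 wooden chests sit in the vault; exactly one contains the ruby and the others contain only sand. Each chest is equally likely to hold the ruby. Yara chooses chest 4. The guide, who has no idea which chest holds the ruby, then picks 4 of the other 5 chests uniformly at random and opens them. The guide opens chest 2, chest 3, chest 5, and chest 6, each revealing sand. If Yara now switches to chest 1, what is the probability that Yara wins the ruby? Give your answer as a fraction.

1/2

Condition on the true location of the ruby.
If it is in either of chests 1 and 4 (prior 1/6 each): the guide picks exactly this set with probability 1/5 regardless, and none is the prize; weight (1/6)·(1/5) = 1/30 each.
If it is in any of chests 2, 3, 5, and 6 (prior 1/6 each): that chest was opened and seen not to hold the prize — ruled out; weight (1/6)·0 = 0 each.
The weights sum to 1/15.
So P(the ruby in chest 1 | the guide opened chest 2, chest 3, chest 5, and chest 6) = (1/30) / (1/15) = 1/2.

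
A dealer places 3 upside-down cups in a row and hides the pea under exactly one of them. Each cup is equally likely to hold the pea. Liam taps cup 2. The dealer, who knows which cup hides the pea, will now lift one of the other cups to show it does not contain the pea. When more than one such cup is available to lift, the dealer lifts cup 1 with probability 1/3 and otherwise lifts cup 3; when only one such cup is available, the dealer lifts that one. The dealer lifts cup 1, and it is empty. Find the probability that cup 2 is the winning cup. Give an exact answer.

Consider each possible location of the pea in turn.
If it is under cup 1 (prior 1/3): the dealer opened cup 1, so this case is ruled out; weight (1/3)·0 = 0.
If it is under cup 2 (prior 1/3): cup 1 is available, opened with probability 1/3; weight (1/3)·(1/3) = 1/9.
If it is under cup 3 (prior 1/3): only cup 1 is available, probability 1; weight (1/3)·1 = 1/3.
The weights sum to 4/9.
So P(the pea under cup 2 | the dealer opened cup 1) = (1/9) / (4/9) = 1/4.

1/4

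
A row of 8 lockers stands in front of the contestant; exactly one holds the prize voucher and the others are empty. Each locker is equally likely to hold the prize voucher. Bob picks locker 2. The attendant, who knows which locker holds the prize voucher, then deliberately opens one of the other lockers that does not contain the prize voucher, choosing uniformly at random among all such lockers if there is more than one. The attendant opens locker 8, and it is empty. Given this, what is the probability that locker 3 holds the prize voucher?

7/48

Apply Bayes' rule, conditioning on where the prize voucher actually is.
If it is in any of lockers 1, 3, 4, 5, 6, and 7 (prior 1/8 each): the attendant has 6 equally likely choices, so probability 1/6; weight (1/8)·(1/6) = 1/48 each.
If it is in locker 2 (prior 1/8): the attendant has 7 equally likely choices, so probability 1/7; weight (1/8)·(1/7) = 1/56.
If it is in locker 8 (prior 1/8): the attendant opened locker 8, so this case is ruled out; weight (1/8)·0 = 0.
The weights sum to 1/7.
So P(the prize voucher in locker 3 | the attendant opened locker 8) = (1/48) / (1/7) = 7/48.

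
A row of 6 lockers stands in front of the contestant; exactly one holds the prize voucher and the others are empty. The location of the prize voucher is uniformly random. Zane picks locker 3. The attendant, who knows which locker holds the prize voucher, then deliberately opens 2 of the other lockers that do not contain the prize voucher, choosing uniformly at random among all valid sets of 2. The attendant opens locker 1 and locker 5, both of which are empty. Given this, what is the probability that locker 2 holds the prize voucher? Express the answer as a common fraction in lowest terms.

5/18

Consider each possible location of the prize voucher in turn.
If it is in either of lockers 1 and 5 (prior 1/6 each): that locker was opened and seen not to hold the prize — ruled out; weight (1/6)·0 = 0 each.
If it is in any of lockers 2, 4, and 6 (prior 1/6 each): the attendant has 6 equally likely choices, so probability 1/6; weight (1/6)·(1/6) = 1/36 each.
If it is in locker 3 (prior 1/6): the attendant has 10 equally likely choices, so probability 1/10; weight (1/6)·(1/10) = 1/60.
The weights sum to 1/10.
So P(the prize voucher in locker 2 | the attendant opened locker 1 and locker 5) = (1/36) / (1/10) = 5/18.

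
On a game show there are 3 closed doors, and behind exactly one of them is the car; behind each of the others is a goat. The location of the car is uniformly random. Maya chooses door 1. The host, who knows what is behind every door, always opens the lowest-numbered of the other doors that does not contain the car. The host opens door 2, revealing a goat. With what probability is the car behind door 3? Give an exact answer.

1/2

Apply Bayes' rule, conditioning on where the car actually is.
If it is behind either of doors 1 and 3 (prior 1/3 each): door 2 is the lowest-numbered option available, probability 1; weight (1/3)·1 = 1/3 each.
If it is behind door 2 (prior 1/3): the host opened door 2, so this case is ruled out; weight (1/3)·0 = 0.
The weights sum to 2/3.
So P(the car behind door 3 | the host opened door 2) = (1/3) / (2/3) = 1/2.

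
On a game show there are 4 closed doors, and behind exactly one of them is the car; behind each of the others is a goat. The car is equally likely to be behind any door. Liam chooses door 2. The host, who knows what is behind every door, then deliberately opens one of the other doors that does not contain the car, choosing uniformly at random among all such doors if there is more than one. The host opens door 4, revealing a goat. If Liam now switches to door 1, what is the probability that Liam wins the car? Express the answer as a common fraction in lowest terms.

3/8

Apply Bayes' rule, conditioning on where the car actually is.
If it is behind either of doors 1 and 3 (prior 1/4 each): the host has 2 equally likely choices, so probability 1/2; weight (1/4)·(1/2) = 1/8 each.
If it is behind door 2 (prior 1/4): the host has 3 equally likely choices, so probability 1/3; weight (1/4)·(1/3) = 1/12.
If it is behind door 4 (prior 1/4): the host opened door 4, so this case is ruled out; weight (1/4)·0 = 0.
The weights sum to 1/3.
So P(the car behind door 1 | the host opened door 4) = (1/8) / (1/3) = 3/8.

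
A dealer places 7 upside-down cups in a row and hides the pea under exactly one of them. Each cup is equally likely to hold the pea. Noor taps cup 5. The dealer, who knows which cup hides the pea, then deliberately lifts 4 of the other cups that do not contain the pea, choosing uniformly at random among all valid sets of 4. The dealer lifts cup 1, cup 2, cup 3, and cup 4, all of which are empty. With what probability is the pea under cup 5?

1/7

Consider each possible location of the pea in turn.
If it is under any of cups 1, 2, 3, and 4 (prior 1/7 each): that cup was opened and seen not to hold the prize — ruled out; weight (1/7)·0 = 0 each.
If it is under cup 5 (prior 1/7): the dealer has 15 equally likely choices, so probability 1/15; weight (1/7)·(1/15) = 1/105.
If it is under either of cups 6 and 7 (prior 1/7 each): the dealer has 5 equally likely choices, so probability 1/5; weight (1/7)·(1/5) = 1/35 each.
The weights sum to 1/15.
So P(the pea under cup 5 | the dealer opened cup 1, cup 2, cup 3, and cup 4) = (1/105) / (1/15) = 1/7.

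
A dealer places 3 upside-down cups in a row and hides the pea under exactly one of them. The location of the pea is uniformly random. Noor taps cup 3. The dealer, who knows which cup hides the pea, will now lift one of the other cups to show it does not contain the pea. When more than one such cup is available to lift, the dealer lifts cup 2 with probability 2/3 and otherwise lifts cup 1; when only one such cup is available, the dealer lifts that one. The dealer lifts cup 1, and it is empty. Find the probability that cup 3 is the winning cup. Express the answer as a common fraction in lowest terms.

1/4

Condition on the true location of the pea.
If it is under cup 1 (prior 1/3): the dealer opened cup 1, so this case is ruled out; weight (1/3)·0 = 0.
If it is under cup 2 (prior 1/3): only cup 1 is available, probability 1; weight (1/3)·1 = 1/3.
If it is under cup 3 (prior 1/3): cup 2 is available but not opened, probability 1/3; weight (1/3)·(1/3) = 1/9.
The weights sum to 4/9.
So P(the pea under cup 3 | the dealer opened cup 1) = (1/9) / (4/9) = 1/4.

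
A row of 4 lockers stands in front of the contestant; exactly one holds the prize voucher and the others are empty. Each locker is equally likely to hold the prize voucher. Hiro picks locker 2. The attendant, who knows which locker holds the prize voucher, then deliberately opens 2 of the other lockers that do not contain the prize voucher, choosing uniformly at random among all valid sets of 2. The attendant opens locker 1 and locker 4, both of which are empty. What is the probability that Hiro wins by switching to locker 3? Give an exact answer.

3/4

Condition on the true location of the prize voucher.
If it is in either of lockers 1 and 4 (prior 1/4 each): that locker was opened and seen not to hold the prize — ruled out; weight (1/4)·0 = 0 each.
If it is in locker 2 (prior 1/4): the attendant has 3 equally likely choices, so probability 1/3; weight (1/4)·(1/3) = 1/12.
If it is in locker 3 (prior 1/4): the attendant has no choice, probability 1; weight (1/4)·1 = 1/4.
The weights sum to 1/3.
So P(the prize voucher in locker 3 | the attendant opened locker 1 and locker 4) = (1/4) / (1/3) = 3/4.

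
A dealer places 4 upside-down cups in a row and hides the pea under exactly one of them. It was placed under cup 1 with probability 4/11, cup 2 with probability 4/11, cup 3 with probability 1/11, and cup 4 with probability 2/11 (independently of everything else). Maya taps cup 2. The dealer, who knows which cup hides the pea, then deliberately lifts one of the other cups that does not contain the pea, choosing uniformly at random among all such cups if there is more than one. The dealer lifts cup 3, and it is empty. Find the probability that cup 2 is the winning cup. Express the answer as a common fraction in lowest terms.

4/13

Condition on the true location of the pea.
If it is under cup 1 (prior 4/11): the dealer has 2 equally likely choices, so probability 1/2; weight (4/11)·(1/2) = 2/11.
If it is under cup 2 (prior 4/11): the dealer has 3 equally likely choices, so probability 1/3; weight (4/11)·(1/3) = 4/33.
If it is under cup 3 (prior 1/11): the dealer opened cup 3, so this case is ruled out; weight (1/11)·0 = 0.
If it is under cup 4 (prior 2/11): the dealer has 2 equally likely choices, so probability 1/2; weight (2/11)·(1/2) = 1/11.
The weights sum to 13/33.
So P(the pea under cup 2 | the dealer opened cup 3) = (4/33) / (13/33) = 4/13.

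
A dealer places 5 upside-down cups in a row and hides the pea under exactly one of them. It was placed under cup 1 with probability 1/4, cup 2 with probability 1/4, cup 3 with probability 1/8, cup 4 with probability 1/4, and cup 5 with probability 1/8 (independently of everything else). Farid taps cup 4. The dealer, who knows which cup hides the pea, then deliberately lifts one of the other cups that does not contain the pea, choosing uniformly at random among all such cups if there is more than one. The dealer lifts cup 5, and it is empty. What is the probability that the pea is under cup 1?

Apply Bayes' rule, conditioning on where the pea actually is.
If it is under either of cups 1 and 2 (prior 1/4 each): the dealer has 3 equally likely choices, so probability 1/3; weight (1/4)·(1/3) = 1/12 each.
If it is under cup 3 (prior 1/8): the dealer has 3 equally likely choices, so probability 1/3; weight (1/8)·(1/3) = 1/24.
If it is under cup 4 (prior 1/4): the dealer has 4 equally likely choices, so probability 1/4; weight (1/4)·(1/4) = 1/16.
If it is under cup 5 (prior 1/8): the dealer opened cup 5, so this case is ruled out; weight (1/8)·0 = 0.
The weights sum to 13/48.
So P(the pea under cup 1 | the dealer opened cup 5) = (1/12) / (13/48) = 4/13.

4/13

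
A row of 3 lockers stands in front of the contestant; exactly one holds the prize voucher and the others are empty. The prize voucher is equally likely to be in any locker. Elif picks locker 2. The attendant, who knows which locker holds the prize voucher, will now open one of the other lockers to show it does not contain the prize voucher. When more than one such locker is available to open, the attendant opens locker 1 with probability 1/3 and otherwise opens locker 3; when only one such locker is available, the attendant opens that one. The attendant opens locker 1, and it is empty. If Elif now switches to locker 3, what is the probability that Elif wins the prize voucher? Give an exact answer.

Apply Bayes' rule, conditioning on where the prize voucher actually is.
If it is in locker 1 (prior 1/3): the attendant opened locker 1, so this case is ruled out; weight (1/3)·0 = 0.
If it is in locker 2 (prior 1/3): locker 1 is available, opened with probability 1/3; weight (1/3)·(1/3) = 1/9.
If it is in locker 3 (prior 1/3): only locker 1 is available, probability 1; weight (1/3)·1 = 1/3.
The weights sum to 4/9.
So P(the prize voucher in locker 3 | the attendant opened locker 1) = (1/3) / (4/9) = 3/4.

3/4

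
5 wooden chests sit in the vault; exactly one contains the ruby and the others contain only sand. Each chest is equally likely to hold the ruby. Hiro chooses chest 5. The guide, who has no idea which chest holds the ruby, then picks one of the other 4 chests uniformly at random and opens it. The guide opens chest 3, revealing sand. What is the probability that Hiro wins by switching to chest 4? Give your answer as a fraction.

1/4

Because the guide chose which chest to open without knowing where the ruby is, the choice is independent of the prize location. Learning that chest 3 does not hold the ruby simply rules out that one location and leaves the remaining 4 chests still equally likely by symmetry.
So P(the ruby in chest 4) = 1/4.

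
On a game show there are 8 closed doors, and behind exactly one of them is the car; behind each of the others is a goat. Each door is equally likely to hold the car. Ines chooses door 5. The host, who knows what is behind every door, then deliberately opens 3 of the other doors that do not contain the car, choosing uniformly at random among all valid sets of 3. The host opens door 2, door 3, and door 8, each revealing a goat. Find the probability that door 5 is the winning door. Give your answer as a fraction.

Apply Bayes' rule, conditioning on where the car actually is.
If it is behind any of doors 1, 4, 6, and 7 (prior 1/8 each): the host has 20 equally likely choices, so probability 1/20; weight (1/8)·(1/20) = 1/160 each.
If it is behind any of doors 2, 3, and 8 (prior 1/8 each): that door was opened and seen not to hold the prize — ruled out; weight (1/8)·0 = 0 each.
If it is behind door 5 (prior 1/8): the host has 35 equally likely choices, so probability 1/35; weight (1/8)·(1/35) = 1/280.
The weights sum to 1/35.
So P(the car behind door 5 | the host opened door 2, door 3, and door 8) = (1/280) / (1/35) = 1/8.

1/8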